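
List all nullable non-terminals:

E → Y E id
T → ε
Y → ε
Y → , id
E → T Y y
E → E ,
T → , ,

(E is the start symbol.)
ε-productions: T → ε, Y → ε
So T, Y are immediately nullable.
No further non-terminal can be added: every production for the remaining non-terminals contains a terminal or a non-nullable non-terminal.
Nullable = { 'T', 'Y' }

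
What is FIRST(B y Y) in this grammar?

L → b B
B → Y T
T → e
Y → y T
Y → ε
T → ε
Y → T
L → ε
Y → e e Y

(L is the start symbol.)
FIRST sets of the non-terminals involved (from the grammar, by fixed-point iteration):
  FIRST(B) = { 'e', 'y', ε }

To compute FIRST(B y Y), process the symbols left to right:
Symbol B is a non-terminal. Add FIRST(B) \ {ε} = { 'e', 'y' }
B is nullable (ε ∈ FIRST(B)), continue to the next symbol.
Symbol y is a terminal. Add 'y' and stop.
FIRST(B y Y) = { 'e', 'y' }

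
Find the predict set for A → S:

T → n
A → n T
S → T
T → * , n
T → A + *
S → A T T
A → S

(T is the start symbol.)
{ '*', 'n' }

PREDICT(A → S) = (FIRST(RHS) \ {ε}) ∪ (FOLLOW(A) if ε ∈ FIRST(RHS), i.e. RHS ⇒* ε)
FIRST(S) = { '*', 'n' }
FIRST(S) = { '*', 'n' }
ε ∉ FIRST(S), so FOLLOW(A) is not added.
PREDICT(A → S) = { '*', 'n' }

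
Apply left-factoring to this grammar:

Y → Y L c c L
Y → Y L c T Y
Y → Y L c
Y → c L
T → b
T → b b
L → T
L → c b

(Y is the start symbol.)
Y → Y L c Y'
Y' → c L
Y' → T Y
Y' → ε
Y → c L
T → b T'
T' → ε
T' → b
L → T
L → c b

Left-factoring transforms A → αβ₁ | αβ₂ into A → αA' and A' → β₁ | β₂
(α is the longest common prefix among the alternatives). Repeat until
no nonterminal has two alternatives with a common prefix.

Round 1: Y has alternatives sharing prefix 'Y L c'. Introduce Y': Y → Y L c Y'
  Add: Y' → c L
  Add: Y' → T Y
  Add: Y' → ε

Round 2: T has alternatives sharing prefix 'b'. Introduce T': T → b T'
  Add: T' → ε
  Add: T' → b

No remaining common prefixes — done.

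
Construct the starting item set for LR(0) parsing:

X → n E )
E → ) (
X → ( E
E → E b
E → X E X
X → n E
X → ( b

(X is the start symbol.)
First, augment the grammar with X' → X
I₀ = CLOSURE({ [X' → . X] }):
  [X' → . X] has the dot before X: add [X → . n E )], [X → . ( E], [X → . n E], [X → . ( b]
No further items can be added.

I₀ = { [X → . ( E], [X → . ( b], [X → . n E )], [X → . n E], [X' → . X] }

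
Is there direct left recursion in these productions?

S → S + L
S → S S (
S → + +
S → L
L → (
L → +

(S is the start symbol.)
Yes, S is left-recursive

S → S + L: LEFT RECURSIVE (starts with S)
S → S S (: LEFT RECURSIVE (starts with S)
S → + +: starts with '+'
S → L: starts with L
L → (: starts with '('
L → +: starts with '+'

The grammar has direct left recursion on: S.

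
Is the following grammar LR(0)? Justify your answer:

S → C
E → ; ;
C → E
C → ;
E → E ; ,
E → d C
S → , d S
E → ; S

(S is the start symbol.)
A grammar is LR(0) if no state in the canonical LR(0) collection has:
  - both a shift item (dot before a terminal) and a complete item (shift-reduce conflict), or
  - two or more complete items (reduce-reduce conflict; the accept item [S' → S .] counts as a complete item here).

Augment with S' → S and build the canonical LR(0) collection (I0 = CLOSURE({[S' → . S]}), then GOTO on every symbol after a dot until no new states appear). It has 14 states:
  I0: { [C → . ;], [C → . E], [E → . ; ;], [E → . ; S], [E → . E ; ,], [E → . d C], [S → . , d S], [S → . C], [S' → . S] }  — shift
  I1: { [S → , . d S] }  — shift
  I2: { [C → . ;], [C → . E], [C → ; .], [E → . ; ;], [E → . ; S], [E → . E ; ,], [E → . d C], [E → ; . ;], [E → ; . S], [S → . , d S], [S → . C] }  — shift, reduce
  I3: { [S → C .] }  — reduce
  I4: { [C → E .], [E → E . ; ,] }  — shift, reduce
  I5: { [S' → S .] }  — accept
  I6: { [C → . ;], [C → . E], [E → . ; ;], [E → . ; S], [E → . E ; ,], [E → . d C], [E → d . C] }  — shift
  I7: { [E → d C .] }  — reduce
  I8: { [E → E ; . ,] }  — shift
  I9: { [E → E ; , .] }  — reduce
  I10: { [C → . ;], [C → . E], [C → ; .], [E → . ; ;], [E → . ; S], [E → . E ; ,], [E → . d C], [E → ; . ;], [E → ; . S], [E → ; ; .], [S → . , d S], [S → . C] }  — shift, 2 reduces
  I11: { [E → ; S .] }  — reduce
  I12: { [C → . ;], [C → . E], [E → . ; ;], [E → . ; S], [E → . E ; ,], [E → . d C], [S → , d . S], [S → . , d S], [S → . C] }  — shift
  I13: { [S → , d S .] }  — reduce

Conflict in state I2:
  Shift-reduce conflict between [C → ; .] and [C → . ;]
So the grammar is NOT LR(0).

Answer: No. Shift-reduce conflict between [C → ; .] and [C → . ;]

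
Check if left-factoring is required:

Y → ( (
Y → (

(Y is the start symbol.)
Left-factoring is needed when two productions for the same non-terminal
share a common prefix on the right-hand side.

Productions for Y:
  Y → ( (
  Y → (

Found common prefix '(' in productions for Y

Answer: Yes, Y has productions with common prefix '('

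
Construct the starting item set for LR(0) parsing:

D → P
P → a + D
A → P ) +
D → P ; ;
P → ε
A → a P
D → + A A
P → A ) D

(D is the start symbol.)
First, augment the grammar with D' → D
I₀ = CLOSURE({ [D' → . D] }):
  [D' → . D] has the dot before D: add [D → . P], [D → . P ; ;], [D → . + A A]
  [D → . P] has the dot before P: add [P → . a + D], [P → .], [P → . A ) D]
  [P → . A ) D] has the dot before A: add [A → . P ) +], [A → . a P]
No further items can be added.

I₀ = { [A → . P ) +], [A → . a P], [D → . + A A], [D → . P ; ;], [D → . P], [D' → . D], [P → . A ) D], [P → . a + D], [P → .] }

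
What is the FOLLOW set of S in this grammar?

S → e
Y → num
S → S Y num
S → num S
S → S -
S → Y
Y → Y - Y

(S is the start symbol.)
{ $, '-', 'num' }

To compute FOLLOW(S), find every occurrence of S on a right-hand side N → α S β: add FIRST(β) \ {ε}, and if β is empty or nullable also add FOLLOW(N). Iterate to a fixed point.

S is the start symbol, so $ ∈ FOLLOW(S).
In S → S Y num: S is followed by Y num, add FIRST(Y num) \ {ε} = { 'num' }
In S → num S: S is at the end; this adds FOLLOW(S) to itself — nothing new
In S → S -: S is followed by '-', add FIRST('-') \ {ε} = { '-' }

Taking the union: FOLLOW(S) = { $, '-', 'num' }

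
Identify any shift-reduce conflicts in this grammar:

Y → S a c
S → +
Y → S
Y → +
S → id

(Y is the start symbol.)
Yes — I2: [Y → S .] vs [Y → S . a c]

Augment with Y' → Y and build the canonical LR(0) collection (I0 = CLOSURE({[Y' → . Y]}), then GOTO on every symbol after a dot until no new states appear). It has 7 states:
  I0: { [S → . +], [S → . id], [Y → . +], [Y → . S a c], [Y → . S], [Y' → . Y] }  — shift
  I1: { [S → + .], [Y → + .] }  — 2 reduces
  I2: { [Y → S . a c], [Y → S .] }  — shift, reduce
  I3: { [Y' → Y .] }  — accept
  I4: { [S → id .] }  — reduce
  I5: { [Y → S a . c] }  — shift
  I6: { [Y → S a c .] }  — reduce

I2 contains reduce item [Y → S .] and shift item [Y → S . a c] — shift-reduce conflict.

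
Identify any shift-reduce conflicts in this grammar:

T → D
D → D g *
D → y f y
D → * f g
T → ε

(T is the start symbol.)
Yes — I0: [T → .] vs [D → . * f g]; I2: [T → D .] vs [D → D . g *]

A shift-reduce conflict occurs when an LR(0) state has both:
  - a complete (reduce) item [A → α .] (dot at the end), and
  - a shift item [B → β . c γ] (dot before a terminal).

Augment with T' → T and build the canonical LR(0) collection (I0 = CLOSURE({[T' → . T]}), then GOTO on every symbol after a dot until no new states appear). It has 11 states:
  I0: { [D → . * f g], [D → . D g *], [D → . y f y], [T → . D], [T → .], [T' → . T] }  — shift, reduce
  I1: { [D → * . f g] }  — shift
  I2: { [D → D . g *], [T → D .] }  — shift, reduce
  I3: { [T' → T .] }  — accept
  I4: { [D → y . f y] }  — shift
  I5: { [D → y f . y] }  — shift
  I6: { [D → y f y .] }  — reduce
  I7: { [D → D g . *] }  — shift
  I8: { [D → D g * .] }  — reduce
  I9: { [D → * f . g] }  — shift
  I10: { [D → * f g .] }  — reduce

I0 contains reduce item [T → .] and shift items [D → . * f g], [D → . y f y] — shift-reduce conflict.
I2 contains reduce item [T → D .] and shift item [D → D . g *] — shift-reduce conflict.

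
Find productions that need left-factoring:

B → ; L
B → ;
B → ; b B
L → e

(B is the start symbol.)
Yes, B has productions with common prefix ';'

Left-factoring is needed when two productions for the same non-terminal
share a common prefix on the right-hand side.

Productions for B:
  B → ; L
  B → ;
  B → ; b B

Found common prefix ';' in productions for B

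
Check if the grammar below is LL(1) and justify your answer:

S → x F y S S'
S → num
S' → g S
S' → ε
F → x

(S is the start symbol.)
No. Predict set conflict for S': { 'g' }

Relevant sets:
  FOLLOW(S') = { $, 'g' }

For S:
  PREDICT(S → x F y S S') = { 'x' }
  PREDICT(S → num) = { 'num' }
For S':
  PREDICT(S' → g S) = { 'g' }
  PREDICT(S' → ε) = { $, 'g' }
F has a single production, so nothing to check there.

Conflict found: Predict set conflict for S': { 'g' }
The grammar is NOT LL(1).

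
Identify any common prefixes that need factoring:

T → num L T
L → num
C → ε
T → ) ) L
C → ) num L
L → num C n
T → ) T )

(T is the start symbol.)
Yes, T has productions with common prefix ')'; L has productions with common prefix 'num'

Left-factoring is needed when two productions for the same non-terminal
share a common prefix on the right-hand side.

Productions for T:
  T → num L T
  T → ) ) L
  T → ) T )
Productions for L:
  L → num
  L → num C n
Productions for C:
  C → ε
  C → ) num L

Found common prefix ')' in productions for T
Found common prefix 'num' in productions for L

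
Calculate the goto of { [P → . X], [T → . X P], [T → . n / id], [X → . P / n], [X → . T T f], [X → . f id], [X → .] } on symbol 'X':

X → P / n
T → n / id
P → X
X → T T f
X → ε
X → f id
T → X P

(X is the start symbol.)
GOTO(I, 'X') = CLOSURE({ [A → αX.β] : [A → α.Xβ] ∈ I, X = 'X' })

Items with dot before 'X', with the dot advanced:
  [P → . X] → [P → X .]
  [T → . X P] → [T → X . P]
Closure of the advanced items:
  [T → X . P] has the dot before P: add [P → . X]
  [P → . X] has the dot before X: add [X → . P / n], [X → . T T f], [X → .], [X → . f id]
  [X → . T T f] has the dot before T: add [T → . n / id], [T → . X P]

GOTO = { [P → . X], [P → X .], [T → . X P], [T → . n / id], [T → X . P], [X → . P / n], [X → . T T f], [X → . f id], [X → .] }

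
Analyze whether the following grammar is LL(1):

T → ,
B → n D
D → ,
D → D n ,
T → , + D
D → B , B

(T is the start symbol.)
No. Predict set conflict for T: { ',' }

A grammar is LL(1) if for each non-terminal N with multiple productions, the predict sets of those productions are pairwise disjoint, where PREDICT(N → α) = (FIRST(α) \ {ε}) ∪ (FOLLOW(N) if α ⇒* ε).

Relevant sets:
  FIRST(D) = { ',', 'n' }
  FIRST(B) = { 'n' }

For T:
  PREDICT(T → ',') = { ',' }
  PREDICT(T → ',' '+' D) = { ',' }
For D:
  PREDICT(D → ',') = { ',' }
  PREDICT(D → D n ',') = { ',', 'n' }
  PREDICT(D → B ',' B) = { 'n' }
B has a single production, so nothing to check there.

Conflict found: Predict set conflict for T: { ',' }
The grammar is NOT LL(1).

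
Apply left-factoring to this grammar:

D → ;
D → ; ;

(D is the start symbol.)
D → ; D'
D' → ε
D' → ;

Left-factoring transforms A → αβ₁ | αβ₂ into A → αA' and A' → β₁ | β₂
(α is the longest common prefix among the alternatives). Repeat until
no nonterminal has two alternatives with a common prefix.

Round 1: D has alternatives sharing prefix ';'. Introduce D': D → ; D'
  Add: D' → ε
  Add: D' → ;

No remaining common prefixes — done.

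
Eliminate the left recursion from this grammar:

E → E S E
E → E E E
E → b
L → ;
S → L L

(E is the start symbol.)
E is directly left-recursive. The standard transformation for
  A → A α₁ | ... | A α_m | β₁ | ... | β_n
is
  A  → β₁ A' | ... | β_n A'
  A' → α₁ A' | ... | α_m A' | ε

E → b becomes E → b E'
E → E S E becomes E' → S E E'
E → E E E becomes E' → E E E'
Add E' → ε

Productions for other non-terminals are unchanged:
  L → ;
  S → L L

Resulting grammar:
E → b E'
E' → S E E'
E' → E E E'
E' → ε
L → ;
S → L L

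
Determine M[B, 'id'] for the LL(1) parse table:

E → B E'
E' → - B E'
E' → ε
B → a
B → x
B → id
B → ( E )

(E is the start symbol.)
To find M[B, 'id'], we find productions for B where 'id' is in the predict set (PREDICT(N → α) = (FIRST(α) \ {ε}) ∪ (FOLLOW(N) if α ⇒* ε)).

B → a: PREDICT = { 'a' }
B → x: PREDICT = { 'x' }
B → id: PREDICT = { 'id' }
  'id' is in predict set, so this production goes in M[B, 'id']
B → ( E ): PREDICT = { '(' }

M[B, 'id'] = B → id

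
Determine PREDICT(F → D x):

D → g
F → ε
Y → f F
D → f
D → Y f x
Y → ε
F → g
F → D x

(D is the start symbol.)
{ 'f', 'g' }

PREDICT(F → D x) = (FIRST(RHS) \ {ε}) ∪ (FOLLOW(F) if ε ∈ FIRST(RHS), i.e. RHS ⇒* ε)
FIRST(D) = { 'f', 'g' }
FIRST(D x) = { 'f', 'g' }
ε ∉ FIRST(D x), so FOLLOW(F) is not added.
PREDICT(F → D x) = { 'f', 'g' }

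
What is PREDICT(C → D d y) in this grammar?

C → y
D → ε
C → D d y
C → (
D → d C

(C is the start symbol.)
PREDICT(C → D d y) = (FIRST(RHS) \ {ε}) ∪ (FOLLOW(C) if ε ∈ FIRST(RHS), i.e. RHS ⇒* ε)
FIRST(D) = { 'd', ε }
FIRST(D d y) = { 'd' }
ε ∉ FIRST(D d y), so FOLLOW(C) is not added.
PREDICT(C → D d y) = { 'd' }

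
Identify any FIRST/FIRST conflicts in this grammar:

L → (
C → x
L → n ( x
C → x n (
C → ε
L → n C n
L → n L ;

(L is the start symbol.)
A FIRST/FIRST conflict occurs when two productions N → α and N → β for the same non-terminal have FIRST(α) ∩ FIRST(β) ≠ ∅ (with ε ∈ FIRST of a nullable right-hand side, so two nullable alternatives also conflict).

Productions for L:
  L → (: FIRST = { '(' }
  L → n ( x: FIRST = { 'n' }
  L → n C n: FIRST = { 'n' }
  L → n L ;: FIRST = { 'n' }
Productions for C:
  C → x: FIRST = { 'x' }
  C → x n (: FIRST = { 'x' }
  C → ε: FIRST = { ε }

Conflict for L: L → n ( x and L → n C n
  Overlap: { 'n' }
Conflict for L: L → n ( x and L → n L ;
  Overlap: { 'n' }
Conflict for L: L → n C n and L → n L ;
  Overlap: { 'n' }
Conflict for C: C → x and C → x n (
  Overlap: { 'x' }

Answer: Yes. L → n '(' x / L → n C n on { 'n' }; L → n '(' x / L → n L ';' on { 'n' }; L → n C n / L → n L ';' on { 'n' }; C → x / C → x n '(' on { 'x' }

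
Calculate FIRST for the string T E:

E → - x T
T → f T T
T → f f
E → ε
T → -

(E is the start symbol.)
FIRST sets of the non-terminals involved (from the grammar, by fixed-point iteration):
  FIRST(T) = { '-', 'f' }

To compute FIRST(T E), process the symbols left to right:
Symbol T is a non-terminal. Add FIRST(T) \ {ε} = { '-', 'f' }
T is not nullable (ε ∉ FIRST(T)), so stop here.
FIRST(T E) = { '-', 'f' }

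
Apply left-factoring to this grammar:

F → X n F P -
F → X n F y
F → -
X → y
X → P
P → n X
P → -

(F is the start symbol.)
F → X n F F'
F' → P -
F' → y
F → -
X → y
X → P
P → n X
P → -

Left-factoring transforms A → αβ₁ | αβ₂ into A → αA' and A' → β₁ | β₂
(α is the longest common prefix among the alternatives). Repeat until
no nonterminal has two alternatives with a common prefix.

Round 1: F has alternatives sharing prefix 'X n F'. Introduce F': F → X n F F'
  Add: F' → P -
  Add: F' → y

No remaining common prefixes — done.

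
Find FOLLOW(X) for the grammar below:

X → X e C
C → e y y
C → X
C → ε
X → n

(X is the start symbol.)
{ $, 'e' }

To compute FOLLOW(X), find every occurrence of X on a right-hand side N → α X β: add FIRST(β) \ {ε}, and if β is empty or nullable also add FOLLOW(N). Iterate to a fixed point.

X is the start symbol, so $ ∈ FOLLOW(X).
In X → X e C: X is followed by e C, add FIRST(e C) \ {ε} = { 'e' }
In C → X: X is at the end, add FOLLOW(C)

The FOLLOW sets referred to above (computed the same way, to a fixed point):
  FOLLOW(C) = { $, 'e' }

Taking the union: FOLLOW(X) = { $, 'e' }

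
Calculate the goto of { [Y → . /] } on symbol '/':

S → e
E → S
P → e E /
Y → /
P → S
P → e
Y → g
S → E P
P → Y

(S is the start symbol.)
{ [Y → / .] }

GOTO(I, '/') = CLOSURE({ [A → αX.β] : [A → α.Xβ] ∈ I, X = '/' })

Items with dot before '/', with the dot advanced:
  [Y → . /] → [Y → / .]
Closure adds nothing (no advanced item has the dot before a non-terminal).

GOTO = { [Y → / .] }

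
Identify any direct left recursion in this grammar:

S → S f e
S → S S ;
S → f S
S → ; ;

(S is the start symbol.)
Direct left recursion occurs when N → N α for some non-terminal N (the right-hand side begins with the left-hand side itself).

S → S f e: LEFT RECURSIVE (starts with S)
S → S S ;: LEFT RECURSIVE (starts with S)
S → f S: starts with f
S → ; ;: starts with ';'

The grammar has direct left recursion on: S.

Answer: Yes, S is left-recursive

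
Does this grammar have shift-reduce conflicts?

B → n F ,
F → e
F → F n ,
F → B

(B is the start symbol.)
No shift-reduce conflicts

A shift-reduce conflict occurs when an LR(0) state has both:
  - a complete (reduce) item [A → α .] (dot at the end), and
  - a shift item [B → β . c γ] (dot before a terminal).

Augment with B' → B and build the canonical LR(0) collection (I0 = CLOSURE({[B' → . B]}), then GOTO on every symbol after a dot until no new states appear). It has 9 states:
  I0: { [B → . n F ,], [B' → . B] }  — shift
  I1: { [B' → B .] }  — accept
  I2: { [B → . n F ,], [B → n . F ,], [F → . B], [F → . F n ,], [F → . e] }  — shift
  I3: { [F → B .] }  — reduce
  I4: { [B → n F . ,], [F → F . n ,] }  — shift
  I5: { [F → e .] }  — reduce
  I6: { [B → n F , .] }  — reduce
  I7: { [F → F n . ,] }  — shift
  I8: { [F → F n , .] }  — reduce

No state contains both a complete item and a shift item.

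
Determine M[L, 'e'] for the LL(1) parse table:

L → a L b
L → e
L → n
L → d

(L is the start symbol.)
L → e

To find M[L, 'e'], we find productions for L where 'e' is in the predict set (PREDICT(N → α) = (FIRST(α) \ {ε}) ∪ (FOLLOW(N) if α ⇒* ε)).

L → a L b: PREDICT = { 'a' }
L → e: PREDICT = { 'e' }
  'e' is in predict set, so this production goes in M[L, 'e']
L → n: PREDICT = { 'n' }
L → d: PREDICT = { 'd' }

M[L, 'e'] = L → e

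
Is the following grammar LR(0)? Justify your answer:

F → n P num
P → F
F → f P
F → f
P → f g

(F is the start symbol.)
No. Shift-reduce conflict between [F → f .] and [F → . f]

A grammar is LR(0) if no state in the canonical LR(0) collection has:
  - both a shift item (dot before a terminal) and a complete item (shift-reduce conflict), or
  - two or more complete items (reduce-reduce conflict; the accept item [F' → F .] counts as a complete item here).

Augment with F' → F and build the canonical LR(0) collection (I0 = CLOSURE({[F' → . F]}), then GOTO on every symbol after a dot until no new states appear). It has 10 states:
  I0: { [F → . f P], [F → . f], [F → . n P num], [F' → . F] }  — shift
  I1: { [F' → F .] }  — accept
  I2: { [F → . f P], [F → . f], [F → . n P num], [F → f . P], [F → f .], [P → . F], [P → . f g] }  — shift, reduce
  I3: { [F → . f P], [F → . f], [F → . n P num], [F → n . P num], [P → . F], [P → . f g] }  — shift
  I4: { [P → F .] }  — reduce
  I5: { [F → n P . num] }  — shift
  I6: { [F → . f P], [F → . f], [F → . n P num], [F → f . P], [F → f .], [P → . F], [P → . f g], [P → f . g] }  — shift, reduce
  I7: { [F → f P .] }  — reduce
  I8: { [P → f g .] }  — reduce
  I9: { [F → n P num .] }  — reduce

Conflict in state I2:
  Shift-reduce conflict between [F → f .] and [F → . f]
So the grammar is NOT LR(0).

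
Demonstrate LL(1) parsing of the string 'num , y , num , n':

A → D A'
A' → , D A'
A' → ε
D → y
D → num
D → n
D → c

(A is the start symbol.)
LL(1) parsing maintains a stack (initially the start symbol over $) and the input. At each step: if the stack top is a terminal, match it against the current input token; if it is a non-terminal N, replace it with the RHS of M[N, lookahead] (the unique production whose predict set contains the lookahead).

Stack is shown with the top on the left.

Stack     Input                Action
-------------------------------------
A $       num , y , num , n $  output A → D A'
D A' $    num , y , num , n $  output D → num
num A' $  num , y , num , n $  match 'num'
A' $      , y , num , n $      output A' → , D A'
, D A' $  , y , num , n $      match ','
D A' $    y , num , n $        output D → y
y A' $    y , num , n $        match 'y'
A' $      , num , n $          output A' → , D A'
, D A' $  , num , n $          match ','
D A' $    num , n $            output D → num
num A' $  num , n $            match 'num'
A' $      , n $                output A' → , D A'
, D A' $  , n $                match ','
D A' $    n $                  output D → n
n A' $    n $                  match 'n'
A' $      $                    output A' → ε
$         $                    accept

The string is accepted.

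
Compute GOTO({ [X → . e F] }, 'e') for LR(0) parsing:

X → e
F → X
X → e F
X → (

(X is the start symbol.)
{ [F → . X], [X → . (], [X → . e F], [X → . e], [X → e . F] }

GOTO(I, 'e') = CLOSURE({ [A → αX.β] : [A → α.Xβ] ∈ I, X = 'e' })

Items with dot before 'e', with the dot advanced:
  [X → . e F] → [X → e . F]
Closure of the advanced items:
  [X → e . F] has the dot before F: add [F → . X]
  [F → . X] has the dot before X: add [X → . e], [X → . e F], [X → . (]

GOTO = { [F → . X], [X → . (], [X → . e F], [X → . e], [X → e . F] }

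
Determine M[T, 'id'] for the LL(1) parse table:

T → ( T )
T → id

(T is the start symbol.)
To find M[T, 'id'], we find productions for T where 'id' is in the predict set (PREDICT(N → α) = (FIRST(α) \ {ε}) ∪ (FOLLOW(N) if α ⇒* ε)).

T → ( T ): PREDICT = { '(' }
T → id: PREDICT = { 'id' }
  'id' is in predict set, so this production goes in M[T, 'id']

M[T, 'id'] = T → id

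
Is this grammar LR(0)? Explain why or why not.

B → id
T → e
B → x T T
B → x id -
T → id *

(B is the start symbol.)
Yes, the grammar is LR(0)

Augment with B' → B and build the canonical LR(0) collection (I0 = CLOSURE({[B' → . B]}), then GOTO on every symbol after a dot until no new states appear). It has 11 states:
  I0: { [B → . id], [B → . x T T], [B → . x id -], [B' → . B] }  — shift
  I1: { [B' → B .] }  — accept
  I2: { [B → id .] }  — reduce
  I3: { [B → x . T T], [B → x . id -], [T → . e], [T → . id *] }  — shift
  I4: { [B → x T . T], [T → . e], [T → . id *] }  — shift
  I5: { [T → e .] }  — reduce
  I6: { [B → x id . -], [T → id . *] }  — shift
  I7: { [T → id * .] }  — reduce
  I8: { [B → x id - .] }  — reduce
  I9: { [B → x T T .] }  — reduce
  I10: { [T → id . *] }  — shift

Every state is either a pure shift/goto state or contains exactly one complete item and nothing to shift — no conflicts. The grammar is LR(0).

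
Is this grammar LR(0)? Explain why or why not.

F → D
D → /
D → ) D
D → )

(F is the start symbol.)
No. Shift-reduce conflict between [D → ) .] and [D → . )]

Augment with F' → F and build the canonical LR(0) collection (I0 = CLOSURE({[F' → . F]}), then GOTO on every symbol after a dot until no new states appear). It has 6 states:
  I0: { [D → . ) D], [D → . )], [D → . /], [F → . D], [F' → . F] }  — shift
  I1: { [D → ) . D], [D → ) .], [D → . ) D], [D → . )], [D → . /] }  — shift, reduce
  I2: { [D → / .] }  — reduce
  I3: { [F → D .] }  — reduce
  I4: { [F' → F .] }  — accept
  I5: { [D → ) D .] }  — reduce

Conflict in state I1:
  Shift-reduce conflict between [D → ) .] and [D → . )]
So the grammar is NOT LR(0).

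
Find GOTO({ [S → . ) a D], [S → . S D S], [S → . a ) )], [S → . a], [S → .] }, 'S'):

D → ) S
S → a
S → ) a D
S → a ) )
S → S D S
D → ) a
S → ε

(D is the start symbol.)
{ [D → . ) S], [D → . ) a], [S → S . D S] }

GOTO(I, 'S') = CLOSURE({ [A → αX.β] : [A → α.Xβ] ∈ I, X = 'S' })

Items with dot before 'S', with the dot advanced:
  [S → . S D S] → [S → S . D S]
Closure of the advanced items:
  [S → S . D S] has the dot before D: add [D → . ) S], [D → . ) a]

GOTO = { [D → . ) S], [D → . ) a], [S → S . D S] }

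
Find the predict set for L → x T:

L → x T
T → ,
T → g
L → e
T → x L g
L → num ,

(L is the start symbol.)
PREDICT(L → x T) = (FIRST(RHS) \ {ε}) ∪ (FOLLOW(L) if ε ∈ FIRST(RHS), i.e. RHS ⇒* ε)
FIRST(x T) = { 'x' }
ε ∉ FIRST(x T), so FOLLOW(L) is not added.
PREDICT(L → x T) = { 'x' }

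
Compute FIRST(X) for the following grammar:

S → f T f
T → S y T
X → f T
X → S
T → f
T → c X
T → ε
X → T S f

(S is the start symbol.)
To compute FIRST(X), examine every production with X on the left-hand side, reading each right-hand side left to right until a non-nullable symbol is reached.

FIRST sets of the other non-terminals involved (by the same procedure, iterated to a fixed point):
  FIRST(S) = { 'f' }
  FIRST(T) = { 'c', 'f', ε }

From X → f T:
  - f is a terminal: add 'f' and stop
From X → S:
  - S is a non-terminal: add FIRST(S) \ {ε} = { 'f' }
    S is not nullable, so stop
From X → T S f:
  - T is a non-terminal: add FIRST(T) \ {ε} = { 'c', 'f' }
    T is nullable, so continue to the next symbol
  - S is a non-terminal: add FIRST(S) \ {ε} = { 'f' }
    S is not nullable, so stop

Collecting: FIRST(X) = { 'c', 'f' }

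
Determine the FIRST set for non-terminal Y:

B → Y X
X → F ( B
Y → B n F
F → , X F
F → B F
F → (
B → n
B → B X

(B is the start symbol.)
To compute FIRST(Y), examine every production with Y on the left-hand side, reading each right-hand side left to right until a non-nullable symbol is reached.

FIRST sets of the other non-terminals involved (by the same procedure, iterated to a fixed point):
  FIRST(B) = { 'n' }

From Y → B n F:
  - B is a non-terminal: add FIRST(B) \ {ε} = { 'n' }
    B is not nullable, so stop

Collecting: FIRST(Y) = { 'n' }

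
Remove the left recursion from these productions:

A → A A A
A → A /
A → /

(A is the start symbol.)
A is directly left-recursive. The standard transformation for
  A → A α₁ | ... | A α_m | β₁ | ... | β_n
is
  A  → β₁ A' | ... | β_n A'
  A' → α₁ A' | ... | α_m A' | ε

A → / becomes A → / A'
A → A A A becomes A' → A A A'
A → A / becomes A' → / A'
Add A' → ε

Resulting grammar:
A → / A'
A' → A A A'
A' → / A'
A' → ε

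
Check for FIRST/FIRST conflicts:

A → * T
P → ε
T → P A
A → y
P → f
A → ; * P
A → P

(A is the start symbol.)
A FIRST/FIRST conflict occurs when two productions N → α and N → β for the same non-terminal have FIRST(α) ∩ FIRST(β) ≠ ∅ (with ε ∈ FIRST of a nullable right-hand side, so two nullable alternatives also conflict).

FIRST sets of the non-terminals at (or reachable through a nullable prefix from) the front of some alternative:
  FIRST(P) = { 'f', ε }

Productions for A:
  A → * T: FIRST = { '*' }
  A → y: FIRST = { 'y' }
  A → ; * P: FIRST = { ';' }
  A → P: FIRST = { 'f', ε }
Productions for P:
  P → ε: FIRST = { ε }
  P → f: FIRST = { 'f' }
T has only one production, so no FIRST/FIRST conflict is possible there.

All alternatives of each non-terminal have pairwise disjoint FIRST sets.

Answer: No FIRST/FIRST conflicts.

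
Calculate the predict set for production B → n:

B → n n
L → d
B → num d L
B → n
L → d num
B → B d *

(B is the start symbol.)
PREDICT(B → n) = (FIRST(RHS) \ {ε}) ∪ (FOLLOW(B) if ε ∈ FIRST(RHS), i.e. RHS ⇒* ε)
FIRST(n) = { 'n' }
ε ∉ FIRST(n), so FOLLOW(B) is not added.
PREDICT(B → n) = { 'n' }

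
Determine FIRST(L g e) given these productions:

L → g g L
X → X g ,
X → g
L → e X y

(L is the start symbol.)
FIRST sets of the non-terminals involved (from the grammar, by fixed-point iteration):
  FIRST(L) = { 'e', 'g' }

To compute FIRST(L g e), process the symbols left to right:
Symbol L is a non-terminal. Add FIRST(L) \ {ε} = { 'e', 'g' }
L is not nullable (ε ∉ FIRST(L)), so stop here.
FIRST(L g e) = { 'e', 'g' }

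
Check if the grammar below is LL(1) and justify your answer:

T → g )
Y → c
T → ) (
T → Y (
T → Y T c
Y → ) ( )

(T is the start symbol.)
No. Predict set conflict for T: { ')' }

A grammar is LL(1) if for each non-terminal N with multiple productions, the predict sets of those productions are pairwise disjoint, where PREDICT(N → α) = (FIRST(α) \ {ε}) ∪ (FOLLOW(N) if α ⇒* ε).

Relevant sets:
  FIRST(Y) = { ')', 'c' }

For T:
  PREDICT(T → g ')') = { 'g' }
  PREDICT(T → ')' '(') = { ')' }
  PREDICT(T → Y '(') = { ')', 'c' }
  PREDICT(T → Y T c) = { ')', 'c' }
For Y:
  PREDICT(Y → c) = { 'c' }
  PREDICT(Y → ')' '(' ')') = { ')' }

Conflict found: Predict set conflict for T: { ')' }
The grammar is NOT LL(1).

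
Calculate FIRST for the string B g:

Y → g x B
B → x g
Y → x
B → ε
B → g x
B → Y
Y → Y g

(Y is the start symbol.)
{ 'g', 'x' }

FIRST sets of the non-terminals involved (from the grammar, by fixed-point iteration):
  FIRST(B) = { 'g', 'x', ε }

To compute FIRST(B g), process the symbols left to right:
Symbol B is a non-terminal. Add FIRST(B) \ {ε} = { 'g', 'x' }
B is nullable (ε ∈ FIRST(B)), continue to the next symbol.
Symbol g is a terminal. Add 'g' and stop.
FIRST(B g) = { 'g', 'x' }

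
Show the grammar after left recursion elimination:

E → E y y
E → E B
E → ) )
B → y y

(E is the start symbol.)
E → ) ) E'
E' → y y E'
E' → B E'
E' → ε
B → y y

E is directly left-recursive. The standard transformation for
  A → A α₁ | ... | A α_m | β₁ | ... | β_n
is
  A  → β₁ A' | ... | β_n A'
  A' → α₁ A' | ... | α_m A' | ε

E → ) ) becomes E → ) ) E'
E → E y y becomes E' → y y E'
E → E B becomes E' → B E'
Add E' → ε

Productions for other non-terminals are unchanged:
  B → y y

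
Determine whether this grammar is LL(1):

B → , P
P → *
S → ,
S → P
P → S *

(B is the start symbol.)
Relevant sets:
  FIRST(S) = { '*', ',' }
  FIRST(P) = { '*', ',' }

For P:
  PREDICT(P → '*') = { '*' }
  PREDICT(P → S '*') = { '*', ',' }
For S:
  PREDICT(S → ',') = { ',' }
  PREDICT(S → P) = { '*', ',' }
B has a single production, so nothing to check there.

Conflict found: Predict set conflict for P: { '*' }
The grammar is NOT LL(1).

Answer: No. Predict set conflict for P: { '*' }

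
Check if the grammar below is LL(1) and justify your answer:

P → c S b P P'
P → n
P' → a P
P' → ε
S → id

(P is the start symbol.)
No. Predict set conflict for P': { 'a' }

A grammar is LL(1) if for each non-terminal N with multiple productions, the predict sets of those productions are pairwise disjoint, where PREDICT(N → α) = (FIRST(α) \ {ε}) ∪ (FOLLOW(N) if α ⇒* ε).

Relevant sets:
  FOLLOW(P') = { $, 'a' }

For P:
  PREDICT(P → c S b P P') = { 'c' }
  PREDICT(P → n) = { 'n' }
For P':
  PREDICT(P' → a P) = { 'a' }
  PREDICT(P' → ε) = { $, 'a' }
S has a single production, so nothing to check there.

Conflict found: Predict set conflict for P': { 'a' }
The grammar is NOT LL(1).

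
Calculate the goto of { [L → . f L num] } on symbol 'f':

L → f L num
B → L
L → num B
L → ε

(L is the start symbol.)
GOTO(I, 'f') = CLOSURE({ [A → αX.β] : [A → α.Xβ] ∈ I, X = 'f' })

Items with dot before 'f', with the dot advanced:
  [L → . f L num] → [L → f . L num]
Closure of the advanced items:
  [L → f . L num] has the dot before L: add [L → . f L num], [L → . num B], [L → .]

GOTO = { [L → . f L num], [L → . num B], [L → .], [L → f . L num] }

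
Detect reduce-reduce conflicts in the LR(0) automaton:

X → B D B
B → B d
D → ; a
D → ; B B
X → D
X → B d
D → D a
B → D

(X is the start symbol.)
Yes — I3: [B → D .] vs [X → D .]; I7: [B → B d .] vs [X → B d .]

Augment with X' → X and build the canonical LR(0) collection (I0 = CLOSURE({[X' → . X]}), then GOTO on every symbol after a dot until no new states appear). It has 14 states:
  I0: { [B → . B d], [B → . D], [D → . ; B B], [D → . ; a], [D → . D a], [X → . B D B], [X → . B d], [X → . D], [X' → . X] }  — shift
  I1: { [B → . B d], [B → . D], [D → . ; B B], [D → . ; a], [D → . D a], [D → ; . B B], [D → ; . a] }  — shift
  I2: { [B → B . d], [D → . ; B B], [D → . ; a], [D → . D a], [X → B . D B], [X → B . d] }  — shift
  I3: { [B → D .], [D → D . a], [X → D .] }  — shift, 2 reduces
  I4: { [X' → X .] }  — accept
  I5: { [D → D a .] }  — reduce
  I6: { [B → . B d], [B → . D], [D → . ; B B], [D → . ; a], [D → . D a], [D → D . a], [X → B D . B] }  — shift
  I7: { [B → B d .], [X → B d .] }  — 2 reduces
  I8: { [B → B . d], [X → B D B .] }  — shift, reduce
  I9: { [B → D .], [D → D . a] }  — shift, reduce
  I10: { [B → B d .] }  — reduce
  I11: { [B → . B d], [B → . D], [B → B . d], [D → . ; B B], [D → . ; a], [D → . D a], [D → ; B . B] }  — shift
  I12: { [D → ; a .] }  — reduce
  I13: { [B → B . d], [D → ; B B .] }  — shift, reduce

I3 contains complete items [B → D .], [X → D .] — reduce-reduce conflict.
I7 contains complete items [B → B d .], [X → B d .] — reduce-reduce conflict.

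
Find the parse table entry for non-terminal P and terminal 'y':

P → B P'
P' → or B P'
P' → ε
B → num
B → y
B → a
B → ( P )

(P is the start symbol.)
P → B P'

To find M[P, 'y'], we find productions for P where 'y' is in the predict set (PREDICT(N → α) = (FIRST(α) \ {ε}) ∪ (FOLLOW(N) if α ⇒* ε)).

Relevant sets:
  FIRST(B) = { '(', 'a', 'num', 'y' }

P → B P': PREDICT = { '(', 'a', 'num', 'y' }
  'y' is in predict set, so this production goes in M[P, 'y']

M[P, 'y'] = P → B P'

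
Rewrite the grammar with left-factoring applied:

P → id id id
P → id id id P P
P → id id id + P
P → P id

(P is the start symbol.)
P → id id id P'
P' → ε
P' → P P
P' → + P
P → P id

Left-factoring transforms A → αβ₁ | αβ₂ into A → αA' and A' → β₁ | β₂
(α is the longest common prefix among the alternatives). Repeat until
no nonterminal has two alternatives with a common prefix.

Round 1: P has alternatives sharing prefix 'id id id'. Introduce P': P → id id id P'
  Add: P' → ε
  Add: P' → P P
  Add: P' → + P

No remaining common prefixes — done.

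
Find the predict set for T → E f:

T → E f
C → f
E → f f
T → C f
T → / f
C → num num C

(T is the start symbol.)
{ 'f' }

PREDICT(T → E f) = (FIRST(RHS) \ {ε}) ∪ (FOLLOW(T) if ε ∈ FIRST(RHS), i.e. RHS ⇒* ε)
FIRST(E) = { 'f' }
FIRST(E f) = { 'f' }
ε ∉ FIRST(E f), so FOLLOW(T) is not added.
PREDICT(T → E f) = { 'f' }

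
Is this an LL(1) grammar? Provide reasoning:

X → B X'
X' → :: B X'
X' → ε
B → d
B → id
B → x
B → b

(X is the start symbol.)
Yes, the grammar is LL(1).

A grammar is LL(1) if for each non-terminal N with multiple productions, the predict sets of those productions are pairwise disjoint, where PREDICT(N → α) = (FIRST(α) \ {ε}) ∪ (FOLLOW(N) if α ⇒* ε).

Relevant sets:
  FOLLOW(X') = { $ }

For X':
  PREDICT(X' → :: B X') = { '::' }
  PREDICT(X' → ε) = { $ }
For B:
  PREDICT(B → d) = { 'd' }
  PREDICT(B → id) = { 'id' }
  PREDICT(B → x) = { 'x' }
  PREDICT(B → b) = { 'b' }
X has a single production, so nothing to check there.

All predict sets are disjoint. The grammar IS LL(1).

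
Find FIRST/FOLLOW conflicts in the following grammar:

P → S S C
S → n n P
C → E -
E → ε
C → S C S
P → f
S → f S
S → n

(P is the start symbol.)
A FIRST/FOLLOW conflict occurs when a non-terminal N has a nullable alternative N → β (β ⇒* ε) and another alternative N → α with FIRST(α) ∩ FOLLOW(N) ≠ ∅: on such a lookahead the parser cannot decide between expanding α and letting N vanish via β.

Nullable non-terminals: E.
E has a nullable alternative but only one production, so nothing to check.

C, P, S have no nullable alternative, so no FIRST/FOLLOW check is needed there.

No FIRST/FOLLOW conflicts found.

Answer: No FIRST/FOLLOW conflicts.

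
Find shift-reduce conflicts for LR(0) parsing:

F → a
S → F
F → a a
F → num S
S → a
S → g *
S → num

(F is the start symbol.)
Yes — I2: [F → a .] vs [F → a . a]; I6: [F → a .] vs [F → a . a]; I8: [S → num .] vs [F → . a]

Augment with F' → F and build the canonical LR(0) collection (I0 = CLOSURE({[F' → . F]}), then GOTO on every symbol after a dot until no new states appear). It has 11 states:
  I0: { [F → . a a], [F → . a], [F → . num S], [F' → . F] }  — shift
  I1: { [F' → F .] }  — accept
  I2: { [F → a . a], [F → a .] }  — shift, reduce
  I3: { [F → . a a], [F → . a], [F → . num S], [F → num . S], [S → . F], [S → . a], [S → . g *], [S → . num] }  — shift
  I4: { [S → F .] }  — reduce
  I5: { [F → num S .] }  — reduce
  I6: { [F → a . a], [F → a .], [S → a .] }  — shift, 2 reduces
  I7: { [S → g . *] }  — shift
  I8: { [F → . a a], [F → . a], [F → . num S], [F → num . S], [S → . F], [S → . a], [S → . g *], [S → . num], [S → num .] }  — shift, reduce
  I9: { [S → g * .] }  — reduce
  I10: { [F → a a .] }  — reduce

I2 contains reduce item [F → a .] and shift item [F → a . a] — shift-reduce conflict.
I6 contains reduce items [F → a .], [S → a .] and shift item [F → a . a] — shift-reduce conflict.
I8 contains reduce item [S → num .] and shift items [F → . a], [F → . a a], [F → . num S], [S → . a], [S → . g *], [S → . num] — shift-reduce conflict.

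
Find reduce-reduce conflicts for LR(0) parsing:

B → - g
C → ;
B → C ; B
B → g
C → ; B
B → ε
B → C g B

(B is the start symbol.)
A reduce-reduce conflict occurs when an LR(0) state has two complete items [A → α .] and [B → β .] — both call for a reduction, and with no lookahead the parser cannot choose between them.

Augment with B' → B and build the canonical LR(0) collection (I0 = CLOSURE({[B' → . B]}), then GOTO on every symbol after a dot until no new states appear). It has 12 states:
  I0: { [B → . - g], [B → . C ; B], [B → . C g B], [B → . g], [B → .], [B' → . B], [C → . ; B], [C → . ;] }  — shift, reduce
  I1: { [B → - . g] }  — shift
  I2: { [B → . - g], [B → . C ; B], [B → . C g B], [B → . g], [B → .], [C → . ; B], [C → . ;], [C → ; . B], [C → ; .] }  — shift, 2 reduces
  I3: { [B' → B .] }  — accept
  I4: { [B → C . ; B], [B → C . g B] }  — shift
  I5: { [B → g .] }  — reduce
  I6: { [B → . - g], [B → . C ; B], [B → . C g B], [B → . g], [B → .], [B → C ; . B], [C → . ; B], [C → . ;] }  — shift, reduce
  I7: { [B → . - g], [B → . C ; B], [B → . C g B], [B → . g], [B → .], [B → C g . B], [C → . ; B], [C → . ;] }  — shift, reduce
  I8: { [B → C g B .] }  — reduce
  I9: { [B → C ; B .] }  — reduce
  I10: { [C → ; B .] }  — reduce
  I11: { [B → - g .] }  — reduce

I2 contains complete items [B → .], [C → ; .] — reduce-reduce conflict.

Answer: Yes — I2: [B → .] vs [C → ; .]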